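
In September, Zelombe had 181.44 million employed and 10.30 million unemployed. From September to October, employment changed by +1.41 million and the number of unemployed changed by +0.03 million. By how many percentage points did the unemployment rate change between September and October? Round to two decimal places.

September: labor force = 181.44 + 10.30 = 191.74; u = 10.30/191.74 = 5.37%.
October: labor force = 182.85 + 10.33 = 193.18; u = 10.33/193.18 = 5.35%.
Change = 5.35% − 5.37% = −0.02 pp.

The unemployment rate changed by −0.02 percentage points.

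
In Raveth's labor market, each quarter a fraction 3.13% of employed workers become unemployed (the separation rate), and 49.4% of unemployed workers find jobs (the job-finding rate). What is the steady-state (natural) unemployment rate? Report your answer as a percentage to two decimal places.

At steady state the flows balance: s·E = f·U, so U/(E+U) = s/(s+f).
u* = 3.13 / (3.13 + 49.4) = 3.13 / 52.53 = 5.96%.

Steady-state unemployment rate ≈ 5.96%.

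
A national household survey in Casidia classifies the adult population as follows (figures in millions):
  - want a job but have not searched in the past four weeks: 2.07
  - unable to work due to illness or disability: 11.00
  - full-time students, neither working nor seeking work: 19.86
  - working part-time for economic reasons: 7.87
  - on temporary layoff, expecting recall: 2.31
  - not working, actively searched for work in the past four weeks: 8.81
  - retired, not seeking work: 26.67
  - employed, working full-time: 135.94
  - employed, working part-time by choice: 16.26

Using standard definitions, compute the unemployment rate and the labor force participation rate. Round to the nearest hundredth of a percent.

Unemployment rate ≈ 6.50%; labor force participation rate ≈ 74.18%.

Employed = 7.87 + 135.94 + 16.26 = 160.07 million (anyone who worked, including part-time for economic reasons, counts as employed).
Unemployed = 2.31 + 8.81 = 11.12 million (jobless and actively searching, or on temporary layoff).
Labor force = 160.07 + 11.12 = 171.19 million.
Not in labor force = 2.07 + 11.00 + 19.86 + 26.67 = 59.60 million (those not working and not actively searching are outside the labor force — including those who want a job but have given up searching).
Civilian working-age population = 171.19 + 59.60 = 230.79 million.
Unemployment rate = 11.12 / 171.19 = 6.50%.
Labor force participation rate = 171.19 / 230.79 = 74.18%.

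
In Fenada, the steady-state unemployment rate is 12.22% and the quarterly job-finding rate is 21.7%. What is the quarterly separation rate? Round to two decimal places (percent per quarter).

From u* = s/(s+f): s = u·f/(1−u).
s = 0.1222 × 21.7 / (1 − 0.1222) = 2.6517 / 0.8778 ≈ 3.02% per quarter.

Separation rate ≈ 3.02% per quarter.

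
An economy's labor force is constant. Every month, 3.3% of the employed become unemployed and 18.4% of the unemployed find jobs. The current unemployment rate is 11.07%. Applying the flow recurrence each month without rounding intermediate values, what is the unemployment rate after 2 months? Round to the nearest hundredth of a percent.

With a fixed labor force, u_{t+1} = u_t + s·(1−u_t) − f·u_t = u_t·(1−s−f) + s.
Here 1−s−f = 0.783 and s = 0.033.
u_1 = 0.110700 × 0.783 + 0.033 = 0.119678.
u_2 = 0.119678 × 0.783 + 0.033 = 0.126708.

Unemployment rate after two months ≈ 12.67%.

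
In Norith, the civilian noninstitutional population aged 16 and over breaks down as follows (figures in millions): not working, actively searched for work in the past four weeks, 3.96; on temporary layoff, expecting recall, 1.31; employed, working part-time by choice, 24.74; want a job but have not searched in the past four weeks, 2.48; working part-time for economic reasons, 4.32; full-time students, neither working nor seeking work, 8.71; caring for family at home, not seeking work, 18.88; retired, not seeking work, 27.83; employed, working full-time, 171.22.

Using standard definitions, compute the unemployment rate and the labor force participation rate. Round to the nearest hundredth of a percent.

Employed = 24.74 + 4.32 + 171.22 = 200.28 million (anyone who worked, including part-time for economic reasons, counts as employed).
Unemployed = 3.96 + 1.31 = 5.27 million (jobless and actively searching, or on temporary layoff).
Labor force = 200.28 + 5.27 = 205.55 million.
Not in labor force = 2.48 + 8.71 + 18.88 + 27.83 = 57.90 million (those not working and not actively searching are outside the labor force — including those who want a job but have given up searching).
Civilian working-age population = 205.55 + 57.90 = 263.45 million.
Unemployment rate = 5.27 / 205.55 = 2.56%.
Labor force participation rate = 205.55 / 263.45 = 78.02%.

Unemployment rate ≈ 2.56%; labor force participation rate ≈ 78.02%.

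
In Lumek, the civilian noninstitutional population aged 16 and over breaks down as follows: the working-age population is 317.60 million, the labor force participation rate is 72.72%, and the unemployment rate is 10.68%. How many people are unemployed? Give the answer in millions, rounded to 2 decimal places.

About 24.67 million are unemployed.

Labor force = 0.7272 × 317.60 = 230.96 million.
Unemployed = 0.1068 × 230.96 ≈ 24.67 million.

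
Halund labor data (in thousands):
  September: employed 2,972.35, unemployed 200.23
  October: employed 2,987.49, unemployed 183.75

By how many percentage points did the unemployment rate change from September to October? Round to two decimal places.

September: labor force = 2,972.35 + 200.23 = 3,172.58; u = 200.23/3,172.58 = 6.31%.
October: labor force = 2,987.49 + 183.75 = 3,171.24; u = 183.75/3,171.24 = 5.79%.
Change = 5.79% − 6.31% = −0.52 pp.

The unemployment rate changed by −0.52 percentage points.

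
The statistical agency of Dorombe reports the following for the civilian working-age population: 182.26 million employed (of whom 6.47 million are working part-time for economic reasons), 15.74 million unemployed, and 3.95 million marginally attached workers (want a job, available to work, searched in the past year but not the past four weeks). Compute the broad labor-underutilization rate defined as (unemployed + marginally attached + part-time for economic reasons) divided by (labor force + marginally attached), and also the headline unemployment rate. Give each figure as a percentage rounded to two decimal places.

Labor force = 182.26 + 15.74 = 198.00 million.
Numerator = 15.74 + 3.95 + 6.47 = 26.16 million.
Denominator = 198.00 + 3.95 = 201.95 million.
Broad rate = 26.16 / 201.95 = 12.95%.
Headline unemployment rate = 15.74 / 198.00 = 7.95%.

Broad underutilization rate ≈ 12.95%; headline unemployment rate ≈ 7.95%.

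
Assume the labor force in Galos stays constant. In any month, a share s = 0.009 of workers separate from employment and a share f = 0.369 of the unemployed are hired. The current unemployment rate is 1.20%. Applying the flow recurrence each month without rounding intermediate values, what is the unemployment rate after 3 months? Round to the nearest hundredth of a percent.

With a fixed labor force, u_{t+1} = u_t + s·(1−u_t) − f·u_t = u_t·(1−s−f) + s.
Here 1−s−f = 0.622 and s = 0.009.
u_1 = 0.012000 × 0.622 + 0.009 = 0.016464.
u_2 = 0.016464 × 0.622 + 0.009 = 0.019241.
u_3 = 0.019241 × 0.622 + 0.009 = 0.020968.

Unemployment rate after three months ≈ 2.10%.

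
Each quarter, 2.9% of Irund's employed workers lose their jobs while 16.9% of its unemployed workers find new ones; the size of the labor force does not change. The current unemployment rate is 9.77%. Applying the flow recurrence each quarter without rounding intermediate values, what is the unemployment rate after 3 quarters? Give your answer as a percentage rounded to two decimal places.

Unemployment rate after three quarters ≈ 12.13%.

With a fixed labor force, u_{t+1} = u_t + s·(1−u_t) − f·u_t = u_t·(1−s−f) + s.
Here 1−s−f = 0.802 and s = 0.029.
u_1 = 0.097700 × 0.802 + 0.029 = 0.107355.
u_2 = 0.107355 × 0.802 + 0.029 = 0.115099.
u_3 = 0.115099 × 0.802 + 0.029 = 0.121309.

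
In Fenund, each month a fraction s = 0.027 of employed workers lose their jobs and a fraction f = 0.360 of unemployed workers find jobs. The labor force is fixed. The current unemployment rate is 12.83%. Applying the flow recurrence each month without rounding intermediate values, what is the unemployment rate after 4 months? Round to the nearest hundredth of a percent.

Unemployment rate after four months ≈ 7.80%.

With a fixed labor force, u_{t+1} = u_t + s·(1−u_t) − f·u_t = u_t·(1−s−f) + s.
Here 1−s−f = 0.613 and s = 0.027.
u_1 = 0.128300 × 0.613 + 0.027 = 0.105648.
u_2 = 0.105648 × 0.613 + 0.027 = 0.091762.
u_3 = 0.091762 × 0.613 + 0.027 = 0.083250.
u_4 = 0.083250 × 0.613 + 0.027 = 0.078032.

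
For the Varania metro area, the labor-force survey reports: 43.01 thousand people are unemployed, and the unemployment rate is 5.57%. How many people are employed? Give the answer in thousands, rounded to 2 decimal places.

About 729.16 thousand are employed.

Labor force = U / u = 43.01 / 0.0557 ≈ 772.17 thousand.
Employed = labor force − unemployed = 772.17 − 43.01 = 729.16 thousand.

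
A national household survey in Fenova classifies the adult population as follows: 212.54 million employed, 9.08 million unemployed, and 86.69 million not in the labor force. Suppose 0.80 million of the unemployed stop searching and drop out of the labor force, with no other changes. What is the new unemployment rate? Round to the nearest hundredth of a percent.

Initially, labor force = 212.54 + 9.08 = 221.62 million, so u = 9.08/221.62 = 4.10%.
After the change, unemployed and labor force both fall by 0.80 → E = 212.54, U = 8.28, labor force = 220.82 million.
New unemployment rate = 8.28 / 220.82 = 3.75%.

New unemployment rate ≈ 3.75%.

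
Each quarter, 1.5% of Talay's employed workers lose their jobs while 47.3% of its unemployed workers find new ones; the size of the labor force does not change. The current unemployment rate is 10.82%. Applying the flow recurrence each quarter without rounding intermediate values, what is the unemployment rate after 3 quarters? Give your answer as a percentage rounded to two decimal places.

With a fixed labor force, u_{t+1} = u_t + s·(1−u_t) − f·u_t = u_t·(1−s−f) + s.
Here 1−s−f = 0.512 and s = 0.015.
u_1 = 0.108200 × 0.512 + 0.015 = 0.070398.
u_2 = 0.070398 × 0.512 + 0.015 = 0.051044.
u_3 = 0.051044 × 0.512 + 0.015 = 0.041135.

Unemployment rate after three quarters ≈ 4.11%.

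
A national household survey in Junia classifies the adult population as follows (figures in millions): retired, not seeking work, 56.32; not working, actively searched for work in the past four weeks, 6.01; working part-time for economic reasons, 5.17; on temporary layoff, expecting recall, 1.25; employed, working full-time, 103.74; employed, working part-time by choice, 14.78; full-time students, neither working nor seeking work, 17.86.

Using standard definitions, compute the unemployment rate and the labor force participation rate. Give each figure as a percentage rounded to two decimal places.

Unemployment rate ≈ 5.54%; labor force participation rate ≈ 63.84%.

Employed = 5.17 + 103.74 + 14.78 = 123.69 million (anyone who worked, including part-time for economic reasons, counts as employed).
Unemployed = 6.01 + 1.25 = 7.26 million (jobless and actively searching, or on temporary layoff).
Labor force = 123.69 + 7.26 = 130.95 million.
Not in labor force = 56.32 + 17.86 = 74.18 million (those not working and not actively searching are outside the labor force).
Civilian working-age population = 130.95 + 74.18 = 205.13 million.
Unemployment rate = 7.26 / 130.95 = 5.54%.
Labor force participation rate = 130.95 / 205.13 = 63.84%.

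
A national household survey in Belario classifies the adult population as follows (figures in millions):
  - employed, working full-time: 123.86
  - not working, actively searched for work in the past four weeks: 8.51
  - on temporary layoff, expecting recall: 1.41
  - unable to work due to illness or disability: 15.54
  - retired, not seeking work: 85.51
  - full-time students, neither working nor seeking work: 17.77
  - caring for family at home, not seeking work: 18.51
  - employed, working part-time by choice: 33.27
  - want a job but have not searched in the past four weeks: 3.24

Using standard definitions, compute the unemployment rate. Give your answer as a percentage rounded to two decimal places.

Unemployment rate ≈ 5.94%.

Employed = 123.86 + 33.27 = 157.13 million.
Unemployed = 8.51 + 1.41 = 9.92 million (jobless and actively searching, or on temporary layoff).
Labor force = 157.13 + 9.92 = 167.05 million.
Unemployment rate = 9.92 / 167.05 = 5.94%.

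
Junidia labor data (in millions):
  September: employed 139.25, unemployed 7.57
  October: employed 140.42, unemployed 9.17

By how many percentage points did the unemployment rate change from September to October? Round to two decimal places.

The unemployment rate changed by +0.97 percentage points.

September: labor force = 139.25 + 7.57 = 146.82; u = 7.57/146.82 = 5.16%.
October: labor force = 140.42 + 9.17 = 149.59; u = 9.17/149.59 = 6.13%.
Change = 6.13% − 5.16% = +0.97 pp.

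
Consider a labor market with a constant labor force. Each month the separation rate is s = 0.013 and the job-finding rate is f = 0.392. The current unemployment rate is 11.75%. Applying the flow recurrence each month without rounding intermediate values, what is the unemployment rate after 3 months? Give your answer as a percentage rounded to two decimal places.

With a fixed labor force, u_{t+1} = u_t + s·(1−u_t) − f·u_t = u_t·(1−s−f) + s.
Here 1−s−f = 0.595 and s = 0.013.
u_1 = 0.117500 × 0.595 + 0.013 = 0.082912.
u_2 = 0.082912 × 0.595 + 0.013 = 0.062333.
u_3 = 0.062333 × 0.595 + 0.013 = 0.050088.

Unemployment rate after three months ≈ 5.01%.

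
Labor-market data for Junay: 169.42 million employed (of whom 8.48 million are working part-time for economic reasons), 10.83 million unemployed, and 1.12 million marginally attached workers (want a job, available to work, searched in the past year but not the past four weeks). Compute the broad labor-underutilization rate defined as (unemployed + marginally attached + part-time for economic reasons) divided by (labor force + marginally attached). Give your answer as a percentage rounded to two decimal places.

Broad underutilization rate ≈ 11.26%.

Labor force = 169.42 + 10.83 = 180.25 million.
Numerator = 10.83 + 1.12 + 8.48 = 20.43 million.
Denominator = 180.25 + 1.12 = 181.37 million.
Broad rate = 20.43 / 181.37 = 11.26%.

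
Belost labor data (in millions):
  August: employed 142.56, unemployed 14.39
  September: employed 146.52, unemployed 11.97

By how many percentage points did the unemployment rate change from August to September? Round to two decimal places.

August: labor force = 142.56 + 14.39 = 156.95; u = 14.39/156.95 = 9.17%.
September: labor force = 146.52 + 11.97 = 158.49; u = 11.97/158.49 = 7.55%.
Change = 7.55% − 9.17% = −1.62 pp.

The unemployment rate changed by −1.62 percentage points.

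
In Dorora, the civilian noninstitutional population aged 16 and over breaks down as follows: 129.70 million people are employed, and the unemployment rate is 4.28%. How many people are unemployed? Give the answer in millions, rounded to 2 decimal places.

About 5.80 million are unemployed.

Let U be the number unemployed. The labor force is E + U, and U/(E+U) = 0.0428.
So U = 0.0428 × 129.70 / (1 − 0.0428) = 5.5512 / 0.9572 ≈ 5.80 million.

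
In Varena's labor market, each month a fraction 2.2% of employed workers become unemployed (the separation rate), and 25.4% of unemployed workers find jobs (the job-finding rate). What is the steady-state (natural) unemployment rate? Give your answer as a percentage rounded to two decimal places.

At steady state the flows balance: s·E = f·U, so U/(E+U) = s/(s+f).
u* = 2.2 / (2.2 + 25.4) = 2.2 / 27.60 = 7.97%.

Steady-state unemployment rate ≈ 7.97%.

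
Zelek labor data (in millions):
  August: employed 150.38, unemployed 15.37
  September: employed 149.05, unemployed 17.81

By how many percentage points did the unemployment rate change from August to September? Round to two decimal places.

August: labor force = 150.38 + 15.37 = 165.75; u = 15.37/165.75 = 9.27%.
September: labor force = 149.05 + 17.81 = 166.86; u = 17.81/166.86 = 10.67%.
Change = 10.67% − 9.27% = +1.40 pp.

The unemployment rate changed by +1.40 percentage points.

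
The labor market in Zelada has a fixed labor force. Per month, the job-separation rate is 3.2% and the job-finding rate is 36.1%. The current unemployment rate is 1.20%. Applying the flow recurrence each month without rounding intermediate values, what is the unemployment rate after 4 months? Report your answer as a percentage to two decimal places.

With a fixed labor force, u_{t+1} = u_t + s·(1−u_t) − f·u_t = u_t·(1−s−f) + s.
Here 1−s−f = 0.607 and s = 0.032.
u_1 = 0.012000 × 0.607 + 0.032 = 0.039284.
u_2 = 0.039284 × 0.607 + 0.032 = 0.055845.
u_3 = 0.055845 × 0.607 + 0.032 = 0.065898.
u_4 = 0.065898 × 0.607 + 0.032 = 0.072000.

Unemployment rate after four months ≈ 7.20%.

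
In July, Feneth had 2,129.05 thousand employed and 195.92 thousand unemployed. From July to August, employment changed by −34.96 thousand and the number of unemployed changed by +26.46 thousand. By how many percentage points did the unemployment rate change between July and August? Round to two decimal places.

July: labor force = 2,129.05 + 195.92 = 2,324.97; u = 195.92/2,324.97 = 8.43%.
August: labor force = 2,094.09 + 222.38 = 2,316.47; u = 222.38/2,316.47 = 9.60%.
Change = 9.60% − 8.43% = +1.17 pp.

The unemployment rate changed by +1.17 percentage points.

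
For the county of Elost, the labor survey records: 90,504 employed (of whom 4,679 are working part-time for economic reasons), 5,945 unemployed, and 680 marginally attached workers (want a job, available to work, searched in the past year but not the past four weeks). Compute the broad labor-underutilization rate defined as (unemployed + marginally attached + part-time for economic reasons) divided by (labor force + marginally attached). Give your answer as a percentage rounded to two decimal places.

Labor force = 90,504 + 5,945 = 96,449.
Numerator = 5,945 + 680 + 4,679 = 11,304.
Denominator = 96,449 + 680 = 97,129.
Broad rate = 11,304 / 97,129 = 11.64%.

Broad underutilization rate ≈ 11.64%.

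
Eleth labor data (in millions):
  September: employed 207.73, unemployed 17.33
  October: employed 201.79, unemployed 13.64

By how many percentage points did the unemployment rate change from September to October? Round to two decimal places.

The unemployment rate changed by −1.37 percentage points.

September: labor force = 207.73 + 17.33 = 225.06; u = 17.33/225.06 = 7.70%.
October: labor force = 201.79 + 13.64 = 215.43; u = 13.64/215.43 = 6.33%.
Change = 6.33% − 7.70% = −1.37 pp.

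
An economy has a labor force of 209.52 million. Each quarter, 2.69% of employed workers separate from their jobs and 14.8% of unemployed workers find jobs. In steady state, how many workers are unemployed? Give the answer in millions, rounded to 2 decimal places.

Steady-state unemployment rate u* = s/(s+f) = 2.69/(2.69+14.8) = 0.153802.
Unemployed = u* × labor force = 0.153802 × 209.52 ≈ 32.22 million.

About 32.22 million are unemployed in steady state.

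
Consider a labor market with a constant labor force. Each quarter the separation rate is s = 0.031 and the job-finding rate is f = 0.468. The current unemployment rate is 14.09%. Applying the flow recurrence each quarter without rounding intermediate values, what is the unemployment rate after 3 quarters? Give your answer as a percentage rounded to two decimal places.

With a fixed labor force, u_{t+1} = u_t + s·(1−u_t) − f·u_t = u_t·(1−s−f) + s.
Here 1−s−f = 0.501 and s = 0.031.
u_1 = 0.140900 × 0.501 + 0.031 = 0.101591.
u_2 = 0.101591 × 0.501 + 0.031 = 0.081897.
u_3 = 0.081897 × 0.501 + 0.031 = 0.072030.

Unemployment rate after three quarters ≈ 7.20%.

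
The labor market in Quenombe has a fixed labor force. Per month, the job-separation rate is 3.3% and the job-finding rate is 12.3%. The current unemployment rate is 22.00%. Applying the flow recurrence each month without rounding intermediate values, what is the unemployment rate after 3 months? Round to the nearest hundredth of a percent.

Unemployment rate after three months ≈ 21.66%.

With a fixed labor force, u_{t+1} = u_t + s·(1−u_t) − f·u_t = u_t·(1−s−f) + s.
Here 1−s−f = 0.844 and s = 0.033.
u_1 = 0.220000 × 0.844 + 0.033 = 0.218680.
u_2 = 0.218680 × 0.844 + 0.033 = 0.217566.
u_3 = 0.217566 × 0.844 + 0.033 = 0.216626.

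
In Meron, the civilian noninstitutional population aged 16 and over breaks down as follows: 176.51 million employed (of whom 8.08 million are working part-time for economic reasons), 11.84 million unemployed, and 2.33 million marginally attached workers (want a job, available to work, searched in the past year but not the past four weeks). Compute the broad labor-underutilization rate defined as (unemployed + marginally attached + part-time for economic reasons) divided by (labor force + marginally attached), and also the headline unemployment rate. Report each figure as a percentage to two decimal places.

Labor force = 176.51 + 11.84 = 188.35 million.
Numerator = 11.84 + 2.33 + 8.08 = 22.25 million.
Denominator = 188.35 + 2.33 = 190.68 million.
Broad rate = 22.25 / 190.68 = 11.67%.
Headline unemployment rate = 11.84 / 188.35 = 6.29%.

Broad underutilization rate ≈ 11.67%; headline unemployment rate ≈ 6.29%.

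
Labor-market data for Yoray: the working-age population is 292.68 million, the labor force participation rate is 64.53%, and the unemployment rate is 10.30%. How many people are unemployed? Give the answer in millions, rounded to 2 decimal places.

About 19.45 million are unemployed.

Labor force = 0.6453 × 292.68 = 188.87 million.
Unemployed = 0.1030 × 188.87 ≈ 19.45 million.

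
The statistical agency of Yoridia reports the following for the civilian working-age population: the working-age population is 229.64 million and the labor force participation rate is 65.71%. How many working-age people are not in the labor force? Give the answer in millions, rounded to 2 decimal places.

About 78.74 million are not in the labor force.

Share not in the labor force = 1 − 0.6571 = 0.3429.
Not in labor force = 0.3429 × 229.64 ≈ 78.74 million.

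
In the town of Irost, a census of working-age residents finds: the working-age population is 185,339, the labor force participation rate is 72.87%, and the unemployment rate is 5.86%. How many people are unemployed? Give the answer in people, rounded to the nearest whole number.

About 7,914 are unemployed.

Labor force = 0.7287 × 185,339 = 135,057.
Unemployed = 0.0586 × 135,057 ≈ 7,914.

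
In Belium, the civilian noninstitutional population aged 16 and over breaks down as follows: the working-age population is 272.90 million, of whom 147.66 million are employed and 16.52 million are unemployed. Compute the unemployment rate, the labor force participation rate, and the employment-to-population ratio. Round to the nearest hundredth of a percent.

Unemployment rate ≈ 10.06%; labor force participation rate ≈ 60.16%; employment-population ratio ≈ 54.11%.

Labor force = employed + unemployed = 147.66 + 16.52 = 164.18 million.
Unemployment rate = 16.52 / 164.18 = 10.06%.
Labor force participation rate = 164.18 / 272.90 = 60.16%.
Employment-population ratio = 147.66 / 272.90 = 54.11%.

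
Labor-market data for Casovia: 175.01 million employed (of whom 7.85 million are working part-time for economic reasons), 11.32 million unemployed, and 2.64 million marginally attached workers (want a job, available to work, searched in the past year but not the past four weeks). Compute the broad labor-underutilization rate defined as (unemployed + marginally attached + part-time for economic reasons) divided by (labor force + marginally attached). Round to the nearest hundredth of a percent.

Labor force = 175.01 + 11.32 = 186.33 million.
Numerator = 11.32 + 2.64 + 7.85 = 21.81 million.
Denominator = 186.33 + 2.64 = 188.97 million.
Broad rate = 21.81 / 188.97 = 11.54%.

Broad underutilization rate ≈ 11.54%.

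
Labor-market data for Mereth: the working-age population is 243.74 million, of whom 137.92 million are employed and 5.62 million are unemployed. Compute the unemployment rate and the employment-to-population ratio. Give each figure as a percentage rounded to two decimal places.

Unemployment rate ≈ 3.92%; employment-population ratio ≈ 56.58%.

Labor force = employed + unemployed = 137.92 + 5.62 = 143.54 million.
Unemployment rate = 5.62 / 143.54 = 3.92%.
Employment-population ratio = 137.92 / 243.74 = 56.58%.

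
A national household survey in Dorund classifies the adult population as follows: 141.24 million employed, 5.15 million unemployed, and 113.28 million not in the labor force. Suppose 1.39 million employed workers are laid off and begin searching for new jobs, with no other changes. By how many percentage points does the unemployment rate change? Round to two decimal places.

The unemployment rate changes by +0.95 percentage points.

Initially, labor force = 141.24 + 5.15 = 146.39 million, so u = 5.15/146.39 = 3.52%.
After the change, employed falls and unemployed rises by 1.39; labor force unchanged → E = 139.85, U = 6.54, labor force = 146.39 million.
New unemployment rate = 6.54 / 146.39 = 4.47%.
Change = 4.47% − 3.52% = +0.95 percentage points.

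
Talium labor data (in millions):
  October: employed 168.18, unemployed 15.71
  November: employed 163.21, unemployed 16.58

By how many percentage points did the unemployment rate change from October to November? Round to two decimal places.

The unemployment rate changed by +0.68 percentage points.

October: labor force = 168.18 + 15.71 = 183.89; u = 15.71/183.89 = 8.54%.
November: labor force = 163.21 + 16.58 = 179.79; u = 16.58/179.79 = 9.22%.
Change = 9.22% − 8.54% = +0.68 pp.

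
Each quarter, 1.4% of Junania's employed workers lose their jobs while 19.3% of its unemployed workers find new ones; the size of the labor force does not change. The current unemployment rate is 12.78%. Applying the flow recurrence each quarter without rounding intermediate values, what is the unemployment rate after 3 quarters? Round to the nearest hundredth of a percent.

With a fixed labor force, u_{t+1} = u_t + s·(1−u_t) − f·u_t = u_t·(1−s−f) + s.
Here 1−s−f = 0.793 and s = 0.014.
u_1 = 0.127800 × 0.793 + 0.014 = 0.115345.
u_2 = 0.115345 × 0.793 + 0.014 = 0.105469.
u_3 = 0.105469 × 0.793 + 0.014 = 0.097637.

Unemployment rate after three quarters ≈ 9.76%.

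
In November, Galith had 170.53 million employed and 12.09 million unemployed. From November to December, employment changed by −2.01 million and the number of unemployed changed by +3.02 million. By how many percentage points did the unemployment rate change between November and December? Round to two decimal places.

November: labor force = 170.53 + 12.09 = 182.62; u = 12.09/182.62 = 6.62%.
December: labor force = 168.52 + 15.11 = 183.63; u = 15.11/183.63 = 8.23%.
Change = 8.23% − 6.62% = +1.61 pp.

The unemployment rate changed by +1.61 percentage points.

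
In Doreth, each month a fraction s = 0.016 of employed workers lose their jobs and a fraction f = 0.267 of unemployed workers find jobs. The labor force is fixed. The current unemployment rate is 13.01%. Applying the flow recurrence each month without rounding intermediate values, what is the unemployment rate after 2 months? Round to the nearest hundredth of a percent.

With a fixed labor force, u_{t+1} = u_t + s·(1−u_t) − f·u_t = u_t·(1−s−f) + s.
Here 1−s−f = 0.717 and s = 0.016.
u_1 = 0.130100 × 0.717 + 0.016 = 0.109282.
u_2 = 0.109282 × 0.717 + 0.016 = 0.094355.

Unemployment rate after two months ≈ 9.44%.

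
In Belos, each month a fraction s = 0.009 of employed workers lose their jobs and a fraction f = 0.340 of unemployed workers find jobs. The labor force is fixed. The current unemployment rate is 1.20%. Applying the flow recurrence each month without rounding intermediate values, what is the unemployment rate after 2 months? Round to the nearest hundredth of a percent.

With a fixed labor force, u_{t+1} = u_t + s·(1−u_t) − f·u_t = u_t·(1−s−f) + s.
Here 1−s−f = 0.651 and s = 0.009.
u_1 = 0.012000 × 0.651 + 0.009 = 0.016812.
u_2 = 0.016812 × 0.651 + 0.009 = 0.019945.

Unemployment rate after two months ≈ 1.99%.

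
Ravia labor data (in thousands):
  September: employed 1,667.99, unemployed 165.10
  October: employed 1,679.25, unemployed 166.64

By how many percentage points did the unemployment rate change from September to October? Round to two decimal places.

The unemployment rate changed by +0.02 percentage points.

September: labor force = 1,667.99 + 165.10 = 1,833.09; u = 165.10/1,833.09 = 9.01%.
October: labor force = 1,679.25 + 166.64 = 1,845.89; u = 166.64/1,845.89 = 9.03%.
Change = 9.03% − 9.01% = +0.02 pp.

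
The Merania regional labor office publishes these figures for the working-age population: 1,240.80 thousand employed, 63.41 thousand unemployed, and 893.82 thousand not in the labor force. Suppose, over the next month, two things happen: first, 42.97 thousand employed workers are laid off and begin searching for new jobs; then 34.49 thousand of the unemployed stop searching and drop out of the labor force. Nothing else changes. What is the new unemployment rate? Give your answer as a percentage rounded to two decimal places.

New unemployment rate ≈ 5.66%.

Initially, labor force = 1,240.80 + 63.41 = 1,304.21 thousand, so u = 63.41/1,304.21 = 4.86%.
After the first change, employed falls and unemployed rises by 42.97; labor force unchanged → E = 1,197.83, U = 106.38, labor force = 1,304.21 thousand.
After the second change, unemployed and labor force both fall by 34.49 → E = 1,197.83, U = 71.89, labor force = 1,269.72 thousand.
New unemployment rate = 71.89 / 1,269.72 = 5.66%.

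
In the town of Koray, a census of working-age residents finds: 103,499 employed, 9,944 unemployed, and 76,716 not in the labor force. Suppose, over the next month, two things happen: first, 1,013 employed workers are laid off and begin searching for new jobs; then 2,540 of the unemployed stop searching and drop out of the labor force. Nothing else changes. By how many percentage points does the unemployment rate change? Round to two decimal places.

The unemployment rate changes by −1.18 percentage points.

Initially, labor force = 103,499 + 9,944 = 113,443, so u = 9,944/113,443 = 8.77%.
After the first change, employed falls and unemployed rises by 1,013; labor force unchanged → E = 102,486, U = 10,957, labor force = 113,443.
After the second change, unemployed and labor force both fall by 2,540 → E = 102,486, U = 8,417, labor force = 110,903.
New unemployment rate = 8,417 / 110,903 = 7.59%.
Change = 7.59% − 8.77% = −1.18 percentage points.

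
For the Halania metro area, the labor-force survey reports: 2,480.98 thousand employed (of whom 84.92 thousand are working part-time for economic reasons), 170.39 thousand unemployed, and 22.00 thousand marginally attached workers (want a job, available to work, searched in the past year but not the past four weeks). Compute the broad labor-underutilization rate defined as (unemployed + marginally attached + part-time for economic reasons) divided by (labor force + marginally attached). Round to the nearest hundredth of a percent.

Labor force = 2,480.98 + 170.39 = 2,651.37 thousand.
Numerator = 170.39 + 22.00 + 84.92 = 277.31 thousand.
Denominator = 2,651.37 + 22.00 = 2,673.37 thousand.
Broad rate = 277.31 / 2,673.37 = 10.37%.

Broad underutilization rate ≈ 10.37%.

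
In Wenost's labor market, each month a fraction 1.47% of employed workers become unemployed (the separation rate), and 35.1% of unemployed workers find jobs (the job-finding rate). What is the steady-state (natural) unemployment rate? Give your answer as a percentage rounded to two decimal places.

Steady-state unemployment rate ≈ 4.02%.

At steady state the flows balance: s·E = f·U, so U/(E+U) = s/(s+f).
u* = 1.47 / (1.47 + 35.1) = 1.47 / 36.57 = 4.02%.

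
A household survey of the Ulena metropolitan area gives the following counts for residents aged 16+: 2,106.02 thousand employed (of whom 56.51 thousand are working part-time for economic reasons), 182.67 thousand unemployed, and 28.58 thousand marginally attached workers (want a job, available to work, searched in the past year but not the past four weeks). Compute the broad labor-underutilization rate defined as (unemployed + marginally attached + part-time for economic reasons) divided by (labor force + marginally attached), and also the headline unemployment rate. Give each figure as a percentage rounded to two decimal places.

Broad underutilization rate ≈ 11.55%; headline unemployment rate ≈ 7.98%.

Labor force = 2,106.02 + 182.67 = 2,288.69 thousand.
Numerator = 182.67 + 28.58 + 56.51 = 267.76 thousand.
Denominator = 2,288.69 + 28.58 = 2,317.27 thousand.
Broad rate = 267.76 / 2,317.27 = 11.55%.
Headline unemployment rate = 182.67 / 2,288.69 = 7.98%.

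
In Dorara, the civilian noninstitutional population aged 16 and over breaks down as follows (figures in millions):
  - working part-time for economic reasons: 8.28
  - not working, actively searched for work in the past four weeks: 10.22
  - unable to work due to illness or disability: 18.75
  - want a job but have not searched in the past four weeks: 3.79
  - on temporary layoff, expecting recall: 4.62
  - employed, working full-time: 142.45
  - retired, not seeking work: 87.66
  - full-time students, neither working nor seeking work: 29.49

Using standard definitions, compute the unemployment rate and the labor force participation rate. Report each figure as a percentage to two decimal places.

Unemployment rate ≈ 8.96%; labor force participation rate ≈ 54.24%.

Employed = 8.28 + 142.45 = 150.73 million (anyone who worked, including part-time for economic reasons, counts as employed).
Unemployed = 10.22 + 4.62 = 14.84 million (jobless and actively searching, or on temporary layoff).
Labor force = 150.73 + 14.84 = 165.57 million.
Not in labor force = 18.75 + 3.79 + 87.66 + 29.49 = 139.69 million (those not working and not actively searching are outside the labor force — including those who want a job but have given up searching).
Civilian working-age population = 165.57 + 139.69 = 305.26 million.
Unemployment rate = 14.84 / 165.57 = 8.96%.
Labor force participation rate = 165.57 / 305.26 = 54.24%.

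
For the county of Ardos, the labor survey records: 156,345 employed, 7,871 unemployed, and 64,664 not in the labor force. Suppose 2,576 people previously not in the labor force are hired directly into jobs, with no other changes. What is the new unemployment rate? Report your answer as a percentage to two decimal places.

Initially, labor force = 156,345 + 7,871 = 164,216, so u = 7,871/164,216 = 4.79%.
After the change, employed and labor force both rise by 2,576; unemployed unchanged → E = 158,921, U = 7,871, labor force = 166,792.
New unemployment rate = 7,871 / 166,792 = 4.72%.

New unemployment rate ≈ 4.72%.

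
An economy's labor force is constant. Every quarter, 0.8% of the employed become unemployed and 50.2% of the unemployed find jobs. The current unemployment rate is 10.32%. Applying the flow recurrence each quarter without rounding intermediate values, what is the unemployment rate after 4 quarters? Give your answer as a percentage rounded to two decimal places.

Unemployment rate after four quarters ≈ 2.07%.

With a fixed labor force, u_{t+1} = u_t + s·(1−u_t) − f·u_t = u_t·(1−s−f) + s.
Here 1−s−f = 0.490 and s = 0.008.
u_1 = 0.103200 × 0.490 + 0.008 = 0.058568.
u_2 = 0.058568 × 0.490 + 0.008 = 0.036698.
u_3 = 0.036698 × 0.490 + 0.008 = 0.025982.
u_4 = 0.025982 × 0.490 + 0.008 = 0.020731.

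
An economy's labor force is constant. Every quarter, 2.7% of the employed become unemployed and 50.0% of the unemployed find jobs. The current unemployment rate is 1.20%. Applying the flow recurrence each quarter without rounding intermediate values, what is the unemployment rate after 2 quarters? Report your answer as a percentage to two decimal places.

With a fixed labor force, u_{t+1} = u_t + s·(1−u_t) − f·u_t = u_t·(1−s−f) + s.
Here 1−s−f = 0.473 and s = 0.027.
u_1 = 0.012000 × 0.473 + 0.027 = 0.032676.
u_2 = 0.032676 × 0.473 + 0.027 = 0.042456.

Unemployment rate after two quarters ≈ 4.25%.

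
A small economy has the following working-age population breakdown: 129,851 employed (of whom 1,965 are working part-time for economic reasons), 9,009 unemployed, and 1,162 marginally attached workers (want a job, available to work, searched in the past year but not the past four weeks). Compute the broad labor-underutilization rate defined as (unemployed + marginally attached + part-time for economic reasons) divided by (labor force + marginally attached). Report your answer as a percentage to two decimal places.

Labor force = 129,851 + 9,009 = 138,860.
Numerator = 9,009 + 1,162 + 1,965 = 12,136.
Denominator = 138,860 + 1,162 = 140,022.
Broad rate = 12,136 / 140,022 = 8.67%.

Broad underutilization rate ≈ 8.67%.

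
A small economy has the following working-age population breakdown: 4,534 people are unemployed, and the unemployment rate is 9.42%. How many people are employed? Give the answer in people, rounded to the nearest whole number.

Labor force = U / u = 4,534 / 0.0942 ≈ 48,132.
Employed = labor force − unemployed = 48,132 − 4,534 = 43,598.

About 43,598 are employed.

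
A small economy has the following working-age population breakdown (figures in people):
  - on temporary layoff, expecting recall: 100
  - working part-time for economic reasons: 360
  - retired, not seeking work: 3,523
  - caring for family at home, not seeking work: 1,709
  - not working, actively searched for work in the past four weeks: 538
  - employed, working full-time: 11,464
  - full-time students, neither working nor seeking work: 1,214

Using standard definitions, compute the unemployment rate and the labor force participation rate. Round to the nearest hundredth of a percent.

Unemployment rate ≈ 5.12%; labor force participation rate ≈ 65.91%.

Employed = 360 + 11,464 = 11,824 (anyone who worked, including part-time for economic reasons, counts as employed).
Unemployed = 100 + 538 = 638 (jobless and actively searching, or on temporary layoff).
Labor force = 11,824 + 638 = 12,462.
Not in labor force = 3,523 + 1,709 + 1,214 = 6,446 (those not working and not actively searching are outside the labor force).
Civilian working-age population = 12,462 + 6,446 = 18,908.
Unemployment rate = 638 / 12,462 = 5.12%.
Labor force participation rate = 12,462 / 18,908 = 65.91%.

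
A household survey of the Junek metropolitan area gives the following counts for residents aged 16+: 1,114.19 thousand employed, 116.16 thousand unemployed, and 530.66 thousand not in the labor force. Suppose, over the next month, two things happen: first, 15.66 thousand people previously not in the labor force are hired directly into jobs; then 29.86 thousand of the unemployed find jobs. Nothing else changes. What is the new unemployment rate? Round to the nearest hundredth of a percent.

New unemployment rate ≈ 6.93%.

Initially, labor force = 1,114.19 + 116.16 = 1,230.35 thousand, so u = 116.16/1,230.35 = 9.44%.
After the first change, employed and labor force both rise by 15.66; unemployed unchanged → E = 1,129.85, U = 116.16, labor force = 1,246.01 thousand.
After the second change, unemployed falls and employed rises by 29.86; labor force unchanged → E = 1,159.71, U = 86.30, labor force = 1,246.01 thousand.
New unemployment rate = 86.30 / 1,246.01 = 6.93%.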